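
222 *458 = 101676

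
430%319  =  111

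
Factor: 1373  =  1373^1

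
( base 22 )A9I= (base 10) 5056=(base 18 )FAG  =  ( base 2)1001111000000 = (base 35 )44g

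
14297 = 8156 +6141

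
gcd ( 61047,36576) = 9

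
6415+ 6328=12743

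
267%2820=267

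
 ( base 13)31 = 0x28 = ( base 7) 55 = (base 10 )40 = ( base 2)101000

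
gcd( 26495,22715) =35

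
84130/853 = 98+536/853 = 98.63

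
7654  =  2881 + 4773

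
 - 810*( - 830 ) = 672300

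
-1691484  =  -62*27282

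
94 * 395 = 37130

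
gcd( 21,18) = 3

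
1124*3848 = 4325152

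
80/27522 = 40/13761 = 0.00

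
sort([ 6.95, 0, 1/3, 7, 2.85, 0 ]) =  [0,0, 1/3, 2.85, 6.95, 7] 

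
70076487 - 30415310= 39661177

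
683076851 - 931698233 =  - 248621382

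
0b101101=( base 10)45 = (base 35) 1a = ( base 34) 1b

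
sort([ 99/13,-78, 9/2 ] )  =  [ - 78,9/2, 99/13] 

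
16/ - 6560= - 1/410  =  -0.00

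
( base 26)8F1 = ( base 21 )d33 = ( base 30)6D9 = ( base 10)5799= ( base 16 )16a7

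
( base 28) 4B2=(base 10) 3446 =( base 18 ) AB8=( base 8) 6566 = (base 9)4648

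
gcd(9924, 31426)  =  1654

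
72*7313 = 526536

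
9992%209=169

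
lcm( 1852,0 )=0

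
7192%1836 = 1684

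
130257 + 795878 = 926135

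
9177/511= 17 + 70/73 = 17.96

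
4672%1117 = 204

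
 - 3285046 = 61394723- 64679769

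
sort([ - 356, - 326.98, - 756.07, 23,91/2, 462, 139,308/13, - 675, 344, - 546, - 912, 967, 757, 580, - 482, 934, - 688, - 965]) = [ - 965, - 912, - 756.07 , - 688, - 675, - 546, - 482, - 356, - 326.98,23,308/13, 91/2, 139,344, 462, 580,757,934,967]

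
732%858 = 732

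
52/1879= 52/1879 =0.03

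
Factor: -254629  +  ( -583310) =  - 837939 = - 3^1*37^1*7549^1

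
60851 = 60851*1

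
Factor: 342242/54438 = 3^( - 1)* 43^( - 1 )*811^1 = 811/129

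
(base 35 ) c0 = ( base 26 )g4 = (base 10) 420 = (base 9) 516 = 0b110100100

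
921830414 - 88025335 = 833805079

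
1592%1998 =1592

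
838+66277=67115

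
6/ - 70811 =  - 6/70811 = - 0.00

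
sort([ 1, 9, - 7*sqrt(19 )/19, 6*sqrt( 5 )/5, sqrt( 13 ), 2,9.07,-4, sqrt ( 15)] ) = [ - 4, - 7*sqrt( 19)/19, 1, 2  ,  6*sqrt(5 )/5,sqrt (13 ),  sqrt (15 ), 9,9.07 ]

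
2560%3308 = 2560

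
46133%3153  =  1991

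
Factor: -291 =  - 3^1*97^1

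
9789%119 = 31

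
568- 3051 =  - 2483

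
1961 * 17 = 33337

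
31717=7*4531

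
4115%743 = 400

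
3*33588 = 100764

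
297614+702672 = 1000286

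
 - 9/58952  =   - 1 + 58943/58952  =  - 0.00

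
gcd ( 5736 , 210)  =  6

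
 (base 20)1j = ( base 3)1110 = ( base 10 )39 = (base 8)47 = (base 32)17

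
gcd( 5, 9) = 1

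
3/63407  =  3/63407= 0.00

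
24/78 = 4/13 = 0.31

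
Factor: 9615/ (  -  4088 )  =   - 2^( - 3 )*3^1*5^1*7^ (  -  1)*73^ ( - 1 )*641^1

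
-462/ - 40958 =231/20479 = 0.01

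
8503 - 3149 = 5354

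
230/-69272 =-1 + 34521/34636=- 0.00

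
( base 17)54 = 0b1011001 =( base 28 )35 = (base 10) 89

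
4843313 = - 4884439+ 9727752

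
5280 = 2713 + 2567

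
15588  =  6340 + 9248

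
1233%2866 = 1233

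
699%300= 99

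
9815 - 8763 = 1052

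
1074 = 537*2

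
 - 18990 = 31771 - 50761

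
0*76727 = 0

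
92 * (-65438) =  - 6020296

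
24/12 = 2 = 2.00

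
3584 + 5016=8600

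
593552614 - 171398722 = 422153892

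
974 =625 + 349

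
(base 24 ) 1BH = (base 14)453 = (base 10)857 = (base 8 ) 1531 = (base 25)197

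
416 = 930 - 514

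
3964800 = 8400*472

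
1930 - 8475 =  - 6545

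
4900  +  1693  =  6593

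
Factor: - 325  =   - 5^2*13^1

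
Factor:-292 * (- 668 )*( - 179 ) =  - 34915024  =  -2^4*73^1*167^1* 179^1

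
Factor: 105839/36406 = 971/334 =2^( - 1)*167^( - 1 )*971^1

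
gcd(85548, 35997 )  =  3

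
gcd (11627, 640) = 1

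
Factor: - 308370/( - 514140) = 541/902 = 2^( - 1 )*11^( - 1 )*41^( - 1) * 541^1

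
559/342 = 1 + 217/342 = 1.63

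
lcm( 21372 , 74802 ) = 149604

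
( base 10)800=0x320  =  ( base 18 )288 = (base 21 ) 1H2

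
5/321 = 5/321 = 0.02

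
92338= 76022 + 16316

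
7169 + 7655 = 14824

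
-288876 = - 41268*7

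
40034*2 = 80068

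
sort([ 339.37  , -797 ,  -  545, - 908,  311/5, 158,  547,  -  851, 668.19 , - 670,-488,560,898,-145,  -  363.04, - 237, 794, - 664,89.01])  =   [ - 908,- 851,  -  797, - 670, - 664, - 545, - 488,- 363.04, - 237,-145,311/5,89.01,158,339.37,547 , 560  ,  668.19,794,898 ] 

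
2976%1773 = 1203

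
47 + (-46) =1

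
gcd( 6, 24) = 6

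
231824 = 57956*4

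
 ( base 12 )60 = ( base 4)1020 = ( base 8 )110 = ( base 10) 72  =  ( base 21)39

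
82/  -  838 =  - 41/419 =- 0.10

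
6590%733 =726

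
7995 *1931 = 15438345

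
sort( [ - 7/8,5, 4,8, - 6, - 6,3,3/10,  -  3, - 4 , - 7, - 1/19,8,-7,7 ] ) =[-7, - 7,-6, - 6, - 4, - 3, - 7/8, - 1/19,3/10,3,4,5,7,8,8 ]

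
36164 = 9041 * 4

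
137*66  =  9042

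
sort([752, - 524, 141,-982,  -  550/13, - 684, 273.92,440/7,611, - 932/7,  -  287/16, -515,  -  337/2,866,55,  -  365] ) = [ - 982, - 684 , - 524,- 515 , - 365,  -  337/2,-932/7, - 550/13, - 287/16,55,  440/7,141,273.92, 611, 752,866] 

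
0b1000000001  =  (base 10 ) 513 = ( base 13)306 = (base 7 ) 1332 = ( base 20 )15d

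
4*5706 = 22824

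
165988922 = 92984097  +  73004825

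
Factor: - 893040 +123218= - 2^1*37^1*101^1*103^1 = - 769822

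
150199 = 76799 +73400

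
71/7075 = 71/7075=0.01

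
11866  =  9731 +2135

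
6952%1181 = 1047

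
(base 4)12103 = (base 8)623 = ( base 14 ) 20b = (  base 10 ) 403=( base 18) 147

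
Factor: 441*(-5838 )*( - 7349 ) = 2^1*3^3*7^3*139^1*7349^1 = 18920426742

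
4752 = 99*48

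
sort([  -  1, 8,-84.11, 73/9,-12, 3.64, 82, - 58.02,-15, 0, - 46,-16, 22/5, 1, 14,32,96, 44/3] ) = [ - 84.11, - 58.02, - 46, - 16, - 15 , - 12, - 1, 0, 1, 3.64, 22/5, 8, 73/9,14,44/3,32, 82, 96] 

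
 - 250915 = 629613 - 880528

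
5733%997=748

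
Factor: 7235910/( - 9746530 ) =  - 723591/974653 = - 3^2*11^1*7309^1*974653^ ( - 1)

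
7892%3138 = 1616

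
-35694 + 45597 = 9903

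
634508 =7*90644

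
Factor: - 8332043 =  - 8332043^1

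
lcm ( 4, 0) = 0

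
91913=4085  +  87828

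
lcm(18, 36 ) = 36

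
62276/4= 15569 = 15569.00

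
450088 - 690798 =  - 240710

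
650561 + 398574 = 1049135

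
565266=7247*78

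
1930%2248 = 1930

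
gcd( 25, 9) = 1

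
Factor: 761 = 761^1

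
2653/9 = 294 + 7/9 = 294.78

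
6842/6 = 3421/3 = 1140.33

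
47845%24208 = 23637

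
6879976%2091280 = 606136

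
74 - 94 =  - 20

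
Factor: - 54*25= - 2^1*3^3*5^2 = -1350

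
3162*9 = 28458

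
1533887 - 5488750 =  - 3954863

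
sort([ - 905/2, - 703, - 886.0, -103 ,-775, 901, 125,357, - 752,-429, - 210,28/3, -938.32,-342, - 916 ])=[-938.32, - 916, - 886.0 ,-775, - 752,  -  703,-905/2, - 429,-342,-210,- 103, 28/3, 125,357 , 901 ]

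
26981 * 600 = 16188600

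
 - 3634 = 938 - 4572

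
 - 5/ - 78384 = 5/78384 =0.00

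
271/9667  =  271/9667 = 0.03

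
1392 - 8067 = -6675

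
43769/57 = 43769/57  =  767.88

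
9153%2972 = 237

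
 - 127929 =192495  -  320424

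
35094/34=1032  +  3/17 = 1032.18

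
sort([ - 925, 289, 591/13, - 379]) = [ - 925, - 379, 591/13, 289]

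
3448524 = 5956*579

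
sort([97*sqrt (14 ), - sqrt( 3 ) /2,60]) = [-sqrt( 3 )/2,60,97 *sqrt(14) ]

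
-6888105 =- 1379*4995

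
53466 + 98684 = 152150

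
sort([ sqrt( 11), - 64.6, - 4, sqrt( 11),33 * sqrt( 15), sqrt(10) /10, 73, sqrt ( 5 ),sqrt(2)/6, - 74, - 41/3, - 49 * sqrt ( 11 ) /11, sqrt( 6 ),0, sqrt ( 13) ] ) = [ - 74, - 64.6, - 49*sqrt(11)/11, - 41/3, - 4, 0,sqrt( 2 )/6,  sqrt( 10) /10,sqrt( 5),sqrt( 6) , sqrt( 11), sqrt( 11), sqrt( 13), 73,  33 *sqrt(15) ] 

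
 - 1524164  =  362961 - 1887125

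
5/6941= 5/6941  =  0.00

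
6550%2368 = 1814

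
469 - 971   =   - 502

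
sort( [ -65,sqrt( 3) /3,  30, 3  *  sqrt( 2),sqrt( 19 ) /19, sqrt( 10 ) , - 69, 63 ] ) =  [-69, -65 , sqrt( 19 )/19, sqrt(3 )/3, sqrt( 10),3*sqrt ( 2 ),  30, 63] 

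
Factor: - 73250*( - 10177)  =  2^1*5^3 *293^1*10177^1 = 745465250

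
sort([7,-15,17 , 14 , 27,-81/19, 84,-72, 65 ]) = [ - 72  ,-15,-81/19, 7, 14 , 17,27,65,84 ] 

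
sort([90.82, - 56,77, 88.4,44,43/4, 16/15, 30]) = [ - 56, 16/15, 43/4, 30, 44, 77,88.4, 90.82]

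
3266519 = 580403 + 2686116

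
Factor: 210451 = 229^1*919^1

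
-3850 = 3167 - 7017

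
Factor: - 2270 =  - 2^1*5^1*227^1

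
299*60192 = 17997408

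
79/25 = 79/25 = 3.16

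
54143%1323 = 1223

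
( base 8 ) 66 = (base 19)2g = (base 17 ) 33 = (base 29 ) 1P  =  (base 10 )54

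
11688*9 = 105192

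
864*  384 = 331776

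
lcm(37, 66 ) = 2442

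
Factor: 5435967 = 3^1*149^1*12161^1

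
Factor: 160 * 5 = 2^5*5^2  =  800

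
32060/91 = 4580/13 =352.31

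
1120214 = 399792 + 720422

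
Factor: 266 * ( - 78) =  - 20748 = -2^2*3^1*7^1 * 13^1*19^1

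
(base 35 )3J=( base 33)3P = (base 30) 44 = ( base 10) 124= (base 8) 174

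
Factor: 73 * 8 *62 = 36208 =2^4 * 31^1 * 73^1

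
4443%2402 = 2041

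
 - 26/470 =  - 1 + 222/235 = - 0.06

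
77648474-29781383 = 47867091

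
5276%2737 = 2539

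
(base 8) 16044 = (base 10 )7204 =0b1110000100100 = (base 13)3382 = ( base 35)5ut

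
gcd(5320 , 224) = 56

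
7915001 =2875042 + 5039959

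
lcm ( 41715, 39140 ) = 3170340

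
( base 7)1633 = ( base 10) 661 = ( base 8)1225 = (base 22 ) 181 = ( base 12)471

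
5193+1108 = 6301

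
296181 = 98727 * 3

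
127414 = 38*3353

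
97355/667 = 145+640/667 = 145.96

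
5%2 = 1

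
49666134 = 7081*7014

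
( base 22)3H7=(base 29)256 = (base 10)1833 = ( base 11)1417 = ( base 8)3451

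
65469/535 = 122+199/535 = 122.37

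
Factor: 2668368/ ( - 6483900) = -222364/540325 = -2^2*5^( - 2) * 23^1*2417^1*21613^( - 1)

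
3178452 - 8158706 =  -4980254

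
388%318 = 70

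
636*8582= 5458152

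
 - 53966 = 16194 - 70160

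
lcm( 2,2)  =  2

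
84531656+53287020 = 137818676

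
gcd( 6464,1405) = 1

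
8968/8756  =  1 + 53/2189 = 1.02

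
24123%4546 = 1393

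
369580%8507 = 3779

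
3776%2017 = 1759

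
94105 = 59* 1595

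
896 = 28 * 32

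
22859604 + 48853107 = 71712711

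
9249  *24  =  221976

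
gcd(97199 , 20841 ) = 1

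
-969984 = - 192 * 5052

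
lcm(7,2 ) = 14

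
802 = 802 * 1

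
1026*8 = 8208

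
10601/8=10601/8= 1325.12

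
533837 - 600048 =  - 66211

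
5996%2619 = 758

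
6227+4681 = 10908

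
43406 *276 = 11980056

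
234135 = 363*645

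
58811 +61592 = 120403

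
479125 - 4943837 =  - 4464712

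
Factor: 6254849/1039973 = 11^(  -  1 )*491^1  *12739^1*94543^( -1) 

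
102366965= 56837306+45529659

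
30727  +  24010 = 54737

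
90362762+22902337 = 113265099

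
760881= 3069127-2308246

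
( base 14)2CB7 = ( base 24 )dl9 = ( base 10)8001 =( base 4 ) 1331001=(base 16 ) 1f41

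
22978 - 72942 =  - 49964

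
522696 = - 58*( - 9012)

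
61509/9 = 6834 + 1/3=6834.33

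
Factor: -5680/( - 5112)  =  2^1*3^(-2 )*5^1 = 10/9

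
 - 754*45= - 33930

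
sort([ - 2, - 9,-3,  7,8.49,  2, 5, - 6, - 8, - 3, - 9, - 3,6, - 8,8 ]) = [ - 9, - 9,-8, - 8, - 6, - 3, - 3, - 3 , - 2,2, 5,6, 7,  8,8.49]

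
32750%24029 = 8721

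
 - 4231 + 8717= 4486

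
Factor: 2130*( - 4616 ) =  - 2^4*3^1*5^1*71^1*577^1 = - 9832080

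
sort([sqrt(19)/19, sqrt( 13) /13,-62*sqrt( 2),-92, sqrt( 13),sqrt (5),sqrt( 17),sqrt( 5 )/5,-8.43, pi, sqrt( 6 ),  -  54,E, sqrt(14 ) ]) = [ - 92, - 62*sqrt ( 2 ),-54, - 8.43,sqrt(19)/19,sqrt(13)/13, sqrt( 5) /5, sqrt ( 5),sqrt(6),E,pi , sqrt(13), sqrt(14), sqrt (17 ) ]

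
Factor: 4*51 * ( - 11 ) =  - 2^2*3^1 * 11^1 * 17^1 = - 2244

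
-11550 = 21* ( - 550 )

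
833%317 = 199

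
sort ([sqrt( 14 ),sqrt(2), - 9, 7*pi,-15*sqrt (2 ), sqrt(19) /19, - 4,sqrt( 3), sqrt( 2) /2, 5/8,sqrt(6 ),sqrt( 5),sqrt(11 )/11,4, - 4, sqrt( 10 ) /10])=[ - 15*sqrt(2), - 9,-4, - 4,sqrt ( 19 ) /19,sqrt( 11) /11, sqrt(10 ) /10,5/8 , sqrt ( 2)/2, sqrt( 2 ),sqrt(3), sqrt(5 ), sqrt( 6 ),sqrt( 14), 4, 7*pi ] 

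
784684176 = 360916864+423767312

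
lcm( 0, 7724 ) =0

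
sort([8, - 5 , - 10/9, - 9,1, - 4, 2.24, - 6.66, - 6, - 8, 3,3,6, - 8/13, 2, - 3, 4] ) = [ - 9, - 8, - 6.66, - 6, - 5, - 4, - 3,- 10/9, - 8/13,1, 2, 2.24, 3,  3, 4, 6,  8 ] 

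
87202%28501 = 1699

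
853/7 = 853/7 = 121.86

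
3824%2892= 932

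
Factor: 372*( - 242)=  -  2^3*3^1 * 11^2*31^1  =  - 90024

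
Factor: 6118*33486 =204867348 = 2^2*3^1*7^1*19^1*23^1*5581^1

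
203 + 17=220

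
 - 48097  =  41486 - 89583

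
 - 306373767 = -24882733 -281491034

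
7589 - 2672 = 4917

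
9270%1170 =1080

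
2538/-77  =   - 33 + 3/77 = - 32.96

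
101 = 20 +81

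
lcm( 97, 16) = 1552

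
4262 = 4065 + 197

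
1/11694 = 1/11694 = 0.00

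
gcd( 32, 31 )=1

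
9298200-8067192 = 1231008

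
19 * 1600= 30400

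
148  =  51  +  97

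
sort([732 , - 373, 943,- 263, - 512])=[  -  512,  -  373 ,  -  263,732,  943 ]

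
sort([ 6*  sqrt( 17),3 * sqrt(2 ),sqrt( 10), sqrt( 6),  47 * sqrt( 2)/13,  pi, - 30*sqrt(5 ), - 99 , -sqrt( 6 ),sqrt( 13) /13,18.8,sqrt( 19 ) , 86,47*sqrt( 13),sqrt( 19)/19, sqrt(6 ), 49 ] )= [ - 99 , - 30 *sqrt( 5), - sqrt( 6), sqrt( 19 ) /19,sqrt( 13)/13,sqrt( 6 ), sqrt( 6),  pi, sqrt(10 ), 3 * sqrt( 2), sqrt ( 19 ),47 * sqrt (2 )/13,18.8 , 6*sqrt( 17 ),  49, 86,47*sqrt( 13 ) ]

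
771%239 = 54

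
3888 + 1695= 5583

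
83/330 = 83/330  =  0.25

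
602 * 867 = 521934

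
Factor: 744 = 2^3 * 3^1 * 31^1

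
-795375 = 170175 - 965550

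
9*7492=67428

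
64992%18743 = 8763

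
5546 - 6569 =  - 1023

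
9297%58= 17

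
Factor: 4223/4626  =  2^(  -  1) * 3^( - 2 ) * 41^1*103^1*257^( - 1 )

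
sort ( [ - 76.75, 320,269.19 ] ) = [  -  76.75, 269.19,  320 ] 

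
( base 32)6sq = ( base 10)7066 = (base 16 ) 1B9A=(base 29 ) 8BJ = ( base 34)63S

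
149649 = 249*601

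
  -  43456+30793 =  - 12663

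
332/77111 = 332/77111=0.00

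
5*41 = 205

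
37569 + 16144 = 53713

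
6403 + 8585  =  14988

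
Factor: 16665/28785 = 11^1*19^( - 1)=11/19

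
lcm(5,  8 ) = 40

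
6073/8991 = 6073/8991   =  0.68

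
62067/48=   20689/16 = 1293.06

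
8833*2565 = 22656645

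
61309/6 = 61309/6=10218.17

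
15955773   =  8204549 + 7751224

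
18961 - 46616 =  - 27655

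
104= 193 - 89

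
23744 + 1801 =25545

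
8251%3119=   2013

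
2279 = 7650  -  5371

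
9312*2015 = 18763680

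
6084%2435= 1214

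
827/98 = 8 + 43/98 = 8.44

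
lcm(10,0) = 0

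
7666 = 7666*1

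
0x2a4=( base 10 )676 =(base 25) 121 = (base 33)KG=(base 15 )301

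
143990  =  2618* 55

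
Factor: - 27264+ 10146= - 2^1*3^3 * 317^1 =- 17118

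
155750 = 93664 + 62086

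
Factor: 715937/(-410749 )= - 107^1 * 6691^1*  410749^( - 1) 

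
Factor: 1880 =2^3*5^1*47^1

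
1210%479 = 252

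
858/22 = 39 = 39.00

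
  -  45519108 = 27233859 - 72752967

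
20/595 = 4/119 = 0.03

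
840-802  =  38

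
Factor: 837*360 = 2^3*3^5*5^1* 31^1=301320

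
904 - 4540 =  -3636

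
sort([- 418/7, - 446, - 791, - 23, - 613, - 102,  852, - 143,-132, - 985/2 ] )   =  [-791, - 613,  -  985/2 ,- 446,  -  143, - 132 ,-102,  -  418/7, - 23,852]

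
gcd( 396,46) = 2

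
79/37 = 2 + 5/37=2.14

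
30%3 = 0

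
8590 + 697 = 9287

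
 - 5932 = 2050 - 7982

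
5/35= 1/7 = 0.14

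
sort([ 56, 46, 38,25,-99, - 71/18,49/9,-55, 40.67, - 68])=[ - 99 ,- 68, - 55,  -  71/18 , 49/9,25, 38, 40.67, 46,  56]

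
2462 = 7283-4821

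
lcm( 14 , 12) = 84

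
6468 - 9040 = -2572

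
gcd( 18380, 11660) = 20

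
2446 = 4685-2239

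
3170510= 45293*70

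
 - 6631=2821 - 9452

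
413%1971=413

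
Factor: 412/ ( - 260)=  - 5^( - 1) * 13^ ( - 1)*103^1 = - 103/65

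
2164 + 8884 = 11048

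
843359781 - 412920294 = 430439487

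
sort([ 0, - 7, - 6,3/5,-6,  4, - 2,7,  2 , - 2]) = [ - 7,-6, - 6, - 2, - 2,  0,3/5,2, 4,7]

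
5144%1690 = 74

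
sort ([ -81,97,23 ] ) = [-81,23,97 ] 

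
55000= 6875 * 8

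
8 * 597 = 4776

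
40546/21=1930 + 16/21 = 1930.76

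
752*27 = 20304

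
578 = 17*34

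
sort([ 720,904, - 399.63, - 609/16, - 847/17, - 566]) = [-566, - 399.63, - 847/17,-609/16,720,904]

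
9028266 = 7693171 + 1335095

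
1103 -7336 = - 6233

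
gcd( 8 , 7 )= 1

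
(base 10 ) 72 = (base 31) 2a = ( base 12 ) 60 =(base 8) 110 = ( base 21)39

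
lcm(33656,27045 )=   1514520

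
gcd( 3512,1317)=439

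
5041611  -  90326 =4951285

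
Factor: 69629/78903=3^(-2)*7^4*11^(  -  1 )*29^1 * 797^(-1)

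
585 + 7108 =7693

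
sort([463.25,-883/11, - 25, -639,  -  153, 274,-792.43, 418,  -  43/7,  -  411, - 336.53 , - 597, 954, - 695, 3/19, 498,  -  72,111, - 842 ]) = [  -  842, - 792.43,  -  695,-639,  -  597,  -  411 , - 336.53,-153,  -  883/11, - 72, - 25 ,  -  43/7,  3/19,111,274,418,463.25, 498, 954]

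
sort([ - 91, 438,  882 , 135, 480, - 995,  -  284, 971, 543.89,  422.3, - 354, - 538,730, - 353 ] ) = [ - 995 , -538, - 354, - 353, - 284, - 91, 135, 422.3,438, 480,  543.89, 730, 882,971 ] 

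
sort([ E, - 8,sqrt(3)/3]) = [ - 8, sqrt( 3)/3,E ]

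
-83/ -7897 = 83/7897 = 0.01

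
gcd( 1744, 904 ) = 8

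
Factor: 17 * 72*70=2^4*3^2*  5^1*7^1*17^1 = 85680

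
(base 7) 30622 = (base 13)355C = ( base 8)16531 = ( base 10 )7513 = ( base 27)a87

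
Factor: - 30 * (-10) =300  =  2^2*3^1*5^2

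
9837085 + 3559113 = 13396198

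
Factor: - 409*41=-16769=- 41^1*409^1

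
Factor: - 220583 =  -11^2* 1823^1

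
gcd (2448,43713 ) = 9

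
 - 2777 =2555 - 5332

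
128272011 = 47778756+80493255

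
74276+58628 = 132904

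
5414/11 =5414/11 = 492.18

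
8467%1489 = 1022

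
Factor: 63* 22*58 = 80388 = 2^2*3^2*7^1*11^1*29^1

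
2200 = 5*440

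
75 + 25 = 100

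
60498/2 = 30249=30249.00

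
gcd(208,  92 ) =4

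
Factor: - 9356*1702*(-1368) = 21783911616 = 2^6*3^2*19^1*23^1*37^1 *2339^1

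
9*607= 5463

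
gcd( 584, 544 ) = 8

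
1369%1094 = 275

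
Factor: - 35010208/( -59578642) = 1029712/1752313 = 2^4*19^( - 1 )*139^1*463^1*92227^( - 1 )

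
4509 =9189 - 4680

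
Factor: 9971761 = 9971761^1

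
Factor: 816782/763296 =2^( - 4 )*3^(- 1 )*17^1*7951^( - 1 )*24023^1 = 408391/381648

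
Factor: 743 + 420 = 1163^1 = 1163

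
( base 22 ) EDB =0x1ba1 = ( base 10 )7073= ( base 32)6t1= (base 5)211243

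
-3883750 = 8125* ( - 478 ) 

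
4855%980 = 935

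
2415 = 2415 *1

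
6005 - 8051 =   -  2046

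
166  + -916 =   -  750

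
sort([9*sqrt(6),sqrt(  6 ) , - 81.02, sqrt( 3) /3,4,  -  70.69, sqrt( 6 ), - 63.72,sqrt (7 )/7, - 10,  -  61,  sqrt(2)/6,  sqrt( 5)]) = [-81.02, - 70.69,  -  63.72, - 61,  -  10,sqrt( 2 ) /6,sqrt(7) /7,sqrt ( 3 ) /3, sqrt( 5),sqrt( 6),sqrt(6),4,9*sqrt( 6 )] 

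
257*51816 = 13316712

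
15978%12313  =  3665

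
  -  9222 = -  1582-7640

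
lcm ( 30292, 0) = 0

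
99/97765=99/97765 = 0.00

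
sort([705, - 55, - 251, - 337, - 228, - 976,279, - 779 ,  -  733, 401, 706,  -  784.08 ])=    [ - 976, - 784.08, - 779, - 733, - 337, - 251,-228, - 55, 279 , 401, 705,706]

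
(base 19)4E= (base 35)2k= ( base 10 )90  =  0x5A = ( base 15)60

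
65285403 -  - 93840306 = 159125709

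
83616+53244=136860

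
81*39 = 3159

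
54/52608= 9/8768 = 0.00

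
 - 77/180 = -77/180 = - 0.43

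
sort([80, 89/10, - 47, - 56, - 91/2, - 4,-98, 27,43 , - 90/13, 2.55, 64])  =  [-98,- 56 , - 47, - 91/2, - 90/13, -4, 2.55 , 89/10, 27, 43, 64,80]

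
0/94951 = 0 = 0.00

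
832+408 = 1240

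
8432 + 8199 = 16631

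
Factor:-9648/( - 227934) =8/189 = 2^3 * 3^(- 3)* 7^ ( - 1)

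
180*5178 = 932040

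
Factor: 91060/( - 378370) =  - 58/241 = - 2^1*29^1*241^(  -  1) 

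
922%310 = 302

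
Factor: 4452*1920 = 2^9*3^2*5^1*7^1*53^1 = 8547840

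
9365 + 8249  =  17614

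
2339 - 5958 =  - 3619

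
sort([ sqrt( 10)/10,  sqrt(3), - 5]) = [ - 5, sqrt (10) /10,sqrt( 3 ) ] 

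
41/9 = 4 + 5/9=4.56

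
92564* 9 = 833076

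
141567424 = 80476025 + 61091399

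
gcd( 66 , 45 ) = 3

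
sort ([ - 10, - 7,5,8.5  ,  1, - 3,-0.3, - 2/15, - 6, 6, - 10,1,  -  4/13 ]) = [-10,-10, -7, - 6 , - 3, - 4/13, - 0.3, - 2/15, 1, 1,  5,6,8.5 ] 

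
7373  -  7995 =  - 622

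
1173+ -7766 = -6593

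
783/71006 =783/71006 = 0.01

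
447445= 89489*5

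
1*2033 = 2033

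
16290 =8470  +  7820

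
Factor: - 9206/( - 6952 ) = 4603/3476 = 2^( - 2 ) *11^ ( - 1 )*79^( - 1)*4603^1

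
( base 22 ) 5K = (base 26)50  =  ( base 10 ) 130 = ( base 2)10000010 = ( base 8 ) 202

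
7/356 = 7/356 = 0.02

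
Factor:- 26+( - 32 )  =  -58  =  - 2^1*29^1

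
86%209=86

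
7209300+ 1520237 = 8729537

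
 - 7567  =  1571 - 9138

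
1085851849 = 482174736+603677113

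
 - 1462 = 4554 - 6016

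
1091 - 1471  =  -380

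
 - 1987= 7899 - 9886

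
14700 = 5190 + 9510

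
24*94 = 2256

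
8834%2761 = 551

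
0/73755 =0 = 0.00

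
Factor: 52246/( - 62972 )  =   - 151/182 = - 2^(-1 )*7^(-1)*13^( - 1) * 151^1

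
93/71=93/71 = 1.31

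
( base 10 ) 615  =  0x267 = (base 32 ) J7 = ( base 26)NH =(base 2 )1001100111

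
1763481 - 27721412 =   -  25957931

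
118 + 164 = 282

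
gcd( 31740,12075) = 345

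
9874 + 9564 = 19438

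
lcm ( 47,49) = 2303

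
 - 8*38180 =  -305440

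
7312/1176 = 914/147 = 6.22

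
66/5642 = 33/2821 = 0.01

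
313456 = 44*7124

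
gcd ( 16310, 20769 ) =7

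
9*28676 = 258084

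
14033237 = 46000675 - 31967438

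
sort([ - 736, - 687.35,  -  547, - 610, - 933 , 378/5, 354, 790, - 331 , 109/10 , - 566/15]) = [ - 933, - 736, -687.35, - 610, - 547, - 331, - 566/15,109/10, 378/5, 354, 790 ] 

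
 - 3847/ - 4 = 3847/4 = 961.75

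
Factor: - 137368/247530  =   - 2^2 * 3^( - 1) * 5^(-1 ) * 7^1 * 11^1*37^( - 1) =-308/555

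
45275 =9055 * 5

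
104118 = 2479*42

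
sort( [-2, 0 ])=[ - 2,0 ] 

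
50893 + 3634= 54527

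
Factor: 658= 2^1*7^1*47^1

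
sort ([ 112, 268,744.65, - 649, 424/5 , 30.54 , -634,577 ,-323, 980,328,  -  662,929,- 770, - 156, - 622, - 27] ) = [ - 770, - 662,- 649,  -  634, - 622, - 323, - 156, - 27 , 30.54,424/5,  112, 268,328, 577,744.65,929, 980 ] 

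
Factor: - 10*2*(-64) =1280 =2^8*5^1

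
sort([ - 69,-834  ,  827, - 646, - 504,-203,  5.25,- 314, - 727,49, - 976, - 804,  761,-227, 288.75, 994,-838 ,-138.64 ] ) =[ - 976, - 838, - 834, - 804, - 727, - 646, - 504, - 314, - 227, - 203, - 138.64, - 69,  5.25,  49,288.75,761, 827,994 ]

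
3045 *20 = 60900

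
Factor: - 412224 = -2^6 * 3^1*19^1 * 113^1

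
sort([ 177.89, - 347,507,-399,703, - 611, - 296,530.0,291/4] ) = [ - 611, - 399, -347, - 296,291/4,177.89,507,530.0,  703]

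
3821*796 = 3041516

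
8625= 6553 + 2072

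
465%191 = 83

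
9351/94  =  9351/94 = 99.48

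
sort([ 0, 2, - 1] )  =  [ - 1,0, 2]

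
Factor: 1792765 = 5^1* 13^1*27581^1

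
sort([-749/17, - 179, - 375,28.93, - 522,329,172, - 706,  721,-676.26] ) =[-706, - 676.26,- 522,  -  375, - 179, - 749/17, 28.93, 172,329,721]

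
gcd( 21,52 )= 1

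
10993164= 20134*546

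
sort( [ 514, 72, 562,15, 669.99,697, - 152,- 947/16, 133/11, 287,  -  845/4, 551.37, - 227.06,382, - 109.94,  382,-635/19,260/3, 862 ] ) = [ - 227.06, - 845/4, - 152,  -  109.94, - 947/16, - 635/19, 133/11, 15 , 72,  260/3, 287, 382, 382,514, 551.37, 562, 669.99, 697, 862] 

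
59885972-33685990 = 26199982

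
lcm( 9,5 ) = 45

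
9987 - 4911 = 5076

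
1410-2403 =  - 993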